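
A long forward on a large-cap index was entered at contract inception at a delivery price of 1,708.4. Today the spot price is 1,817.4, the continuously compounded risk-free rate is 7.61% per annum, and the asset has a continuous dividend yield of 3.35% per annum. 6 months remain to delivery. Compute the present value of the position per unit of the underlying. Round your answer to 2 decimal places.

Current fair forward for the remaining 6 months: F = S·e^((r − q)·T), (r − q) = 0.0761 − 0.0335 = 0.0426
F = 1817.4 · e^(0.0426 × 6/12) = 1817.4 × 1.02152846 = 1856.5258
Value of long forward = (F − K)·e^(−rT) = (1856.5258 − 1708.4) · e^(−0.0761·6/12)
= 148.1258 × 0.96266481 = 142.60

142.60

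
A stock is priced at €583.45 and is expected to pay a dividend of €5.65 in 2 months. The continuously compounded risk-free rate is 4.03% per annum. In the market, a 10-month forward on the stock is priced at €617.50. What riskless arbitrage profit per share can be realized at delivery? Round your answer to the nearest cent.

€19.93 per share

PV(dividends) I = 5.65·e^(−0.0403·2/12) = 5.6122
Fair forward F* = (S − I)·e^(rT) = (583.45 − 5.6122)·e^0.033583 = 577.8378 × 1.034153 = 597.5727
Market €617.50 > fair 597.5727: forward overpriced → cash-and-carry (borrow at r, buy the stock and collect the dividends, short the forward).
Profit at T = |F_mkt − F*| = |617.50 − 597.5727| = €19.93 per share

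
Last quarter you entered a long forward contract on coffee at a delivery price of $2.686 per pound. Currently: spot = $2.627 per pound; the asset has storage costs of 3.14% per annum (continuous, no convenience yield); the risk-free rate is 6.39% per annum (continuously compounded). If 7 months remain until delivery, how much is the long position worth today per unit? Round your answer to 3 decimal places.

$0.088 per pound

Current fair forward for the remaining 7 months: F = S·e^((r + u)·T), (r + u) = 0.0639 + 0.0314 = 0.0953
F = 2.627 · e^(0.0953 × 7/12) = 2.627 × 1.057166 = 2.7772
Value of long forward = (F − K)·e^(−rT) = (2.7772 − 2.686) · e^(−0.0639·7/12)
= 0.0912 × 0.963411 = 0.088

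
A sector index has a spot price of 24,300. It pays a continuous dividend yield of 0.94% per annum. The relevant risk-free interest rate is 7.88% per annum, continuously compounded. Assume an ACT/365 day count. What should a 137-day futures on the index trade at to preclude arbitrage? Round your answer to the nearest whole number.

24,941

F = S·e^((r − q)T) = 24300 · e^((0.0788 − 0.0094) × 137/365)
= 24300 · e^0.026049 = 24300 × 1.026391
F = 24,941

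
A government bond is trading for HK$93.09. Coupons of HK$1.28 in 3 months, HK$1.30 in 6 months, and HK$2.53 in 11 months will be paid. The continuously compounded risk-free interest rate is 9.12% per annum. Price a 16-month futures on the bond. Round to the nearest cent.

PV(coupons) I = 1.28·e^(−0.0912·3/12) + 1.30·e^(−0.0912·6/12) + 2.53·e^(−0.0912·11/12)
I = 1.2511 + 1.2421 + 2.3271 = 4.8203
F = (S − I)·e^(rT) = (93.09 − 4.8203) · e^(0.0912·16/12)
= 88.2697 · e^0.121600 = 88.2697 × 1.129302 = HK$99.68

HK$99.68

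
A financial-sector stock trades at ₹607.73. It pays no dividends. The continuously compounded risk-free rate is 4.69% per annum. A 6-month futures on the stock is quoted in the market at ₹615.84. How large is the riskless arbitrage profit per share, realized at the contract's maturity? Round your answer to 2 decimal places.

₹6.31 per share

Fair futures: F* = S·e^(carry·T), with carry = r = 0.0469
F* = 607.73 · e^(0.0469 × 6/12) = 607.73 · e^0.023450 = 607.73 × 1.023727 = ₹622.1496
Market ₹615.84 < fair ₹622.1496: forward underpriced → reverse cash-and-carry (short spot, go long the forward).
At maturity, profit = |F_mkt − F*| = |615.84 − 622.1496| = ₹6.31 per share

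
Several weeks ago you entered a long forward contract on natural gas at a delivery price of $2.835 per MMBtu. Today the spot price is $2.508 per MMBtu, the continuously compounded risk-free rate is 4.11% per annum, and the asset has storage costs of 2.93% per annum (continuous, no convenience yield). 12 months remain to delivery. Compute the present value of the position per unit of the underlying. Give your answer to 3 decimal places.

-$0.138 per MMBtu

Current fair forward for the remaining 12 months: F = S·e^((r + u)·T), (r + u) = 0.0411 + 0.0293 = 0.0704
F = 2.508 · e^(0.0704 × 12/12) = 2.508 × 1.072937 = 2.6909
Value of long forward = (F − K)·e^(−rT) = (2.6909 − 2.835) · e^(−0.0411·12/12)
= -0.1441 × 0.959733 = -0.138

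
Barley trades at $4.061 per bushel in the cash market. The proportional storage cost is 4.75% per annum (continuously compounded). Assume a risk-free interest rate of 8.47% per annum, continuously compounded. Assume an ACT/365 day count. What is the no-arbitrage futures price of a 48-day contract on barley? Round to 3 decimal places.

Net carry = r + u − y = 0.0847 + 0.0475 − 0.0000 = 0.1322
F = S·e^((r+u−y)T) = 4.061 · e^(0.1322 × 48/365) = 4.061 · e^0.017385
= 4.061 × 1.017537 = $4.132 per bushel

$4.132 per bushel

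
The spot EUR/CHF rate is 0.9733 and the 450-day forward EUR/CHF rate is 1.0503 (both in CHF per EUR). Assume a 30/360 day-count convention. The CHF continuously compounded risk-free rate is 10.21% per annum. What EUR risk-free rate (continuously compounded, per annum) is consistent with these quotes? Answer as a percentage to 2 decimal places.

F = S·e^((r_CHF − r_EUR)T) ⇒ r_EUR = r_CHF − ln(F/S)/T
ln(1.0503/0.9733) = 0.076139; /(450/360) = 0.060911
r_EUR = 0.1021 − 0.060911 = 0.041189
r_EUR = 4.12%

4.12%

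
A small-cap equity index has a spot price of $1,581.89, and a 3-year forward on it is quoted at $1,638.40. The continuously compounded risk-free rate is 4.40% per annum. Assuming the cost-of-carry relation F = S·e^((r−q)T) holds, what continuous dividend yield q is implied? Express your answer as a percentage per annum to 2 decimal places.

From F = S·e^((r−q)T): (r − q) = ln(F/S)/T
ln(1638.40/1581.89) = ln(1.035723) = 0.035100
(r − q) = 0.035100 / (3) = 0.011700
q = r − ln(F/S)/T = 0.0440 − 0.011700 = 0.032300
q = 3.23%

3.23%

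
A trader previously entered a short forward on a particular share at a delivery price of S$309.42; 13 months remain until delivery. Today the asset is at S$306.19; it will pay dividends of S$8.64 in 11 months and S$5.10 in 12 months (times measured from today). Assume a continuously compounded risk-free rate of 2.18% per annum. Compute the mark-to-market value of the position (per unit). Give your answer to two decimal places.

PV(remaining dividends) I = 8.64·e^(−0.0218·11/12) + 5.10·e^(−0.0218·12/12) = 13.4591
Current forward F = (S − I)·e^(rT) = (306.19 − 13.4591)·e^(0.0218·13/12) = 292.7309 × 1.023898 = 299.7266
Value (long) = (F − K)·e^(−rT) = (299.7266 − 309.42) × 0.976660 = -9.4672
Short position value = −(long value) = S$9.47

S$9.47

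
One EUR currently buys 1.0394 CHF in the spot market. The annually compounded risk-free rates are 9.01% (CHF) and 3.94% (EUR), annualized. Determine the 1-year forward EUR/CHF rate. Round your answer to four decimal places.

1.0901

By covered interest parity, F = S · (1+r_CHF)^T / (1+r_EUR)^T
= 1.0394 × 1.090100 / 1.039400 = 1.0394 × 1.048778
F = 1.0901 CHF per EUR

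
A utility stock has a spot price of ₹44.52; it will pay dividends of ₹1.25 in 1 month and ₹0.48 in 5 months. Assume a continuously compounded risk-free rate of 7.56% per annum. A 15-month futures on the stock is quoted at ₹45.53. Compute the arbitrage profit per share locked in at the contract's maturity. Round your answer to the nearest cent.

PV(dividends) I = 1.25·e^(−0.0756·1/12) + 0.48·e^(−0.0756·5/12) = 1.7073
Fair futures F* = (S − I)·e^(rT) = (44.52 − 1.7073)·e^0.094500 = 42.8127 × 1.099109 = 47.0558
Market ₹45.53 < fair 47.0558: forward underpriced → reverse cash-and-carry (short the stock, invest proceeds at r, pay the dividends, go long the forward).
Profit at T = |F_mkt − F*| = |45.53 − 47.0558| = ₹1.53 per share

₹1.53 per share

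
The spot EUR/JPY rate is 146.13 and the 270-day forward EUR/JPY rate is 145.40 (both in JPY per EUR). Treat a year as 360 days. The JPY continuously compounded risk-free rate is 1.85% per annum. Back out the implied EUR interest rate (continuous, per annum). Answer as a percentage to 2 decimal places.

F = S·e^((r_JPY − r_EUR)T) ⇒ r_EUR = r_JPY − ln(F/S)/T
ln(145.40/146.13) = -0.005008; /(270/360) = -0.006677
r_EUR = 0.0185 + 0.006677 = 0.025177
r_EUR = 2.52%

2.52%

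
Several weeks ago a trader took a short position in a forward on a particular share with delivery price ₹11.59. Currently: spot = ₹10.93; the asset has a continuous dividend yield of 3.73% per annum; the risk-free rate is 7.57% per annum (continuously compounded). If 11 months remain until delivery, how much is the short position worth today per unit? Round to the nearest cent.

₹0.25

Current fair forward for the remaining 11 months: F = S·e^((r − q)·T), (r − q) = 0.0757 − 0.0373 = 0.0384
F = 10.93 · e^(0.0384 × 11/12) = 10.93 × 1.035827 = 11.3216
Value of long forward = (F − K)·e^(−rT) = (11.3216 − 11.59) · e^(−0.0757·11/12)
= -0.2684 × 0.932961 = -0.25
Short position value = −(long value) = ₹0.25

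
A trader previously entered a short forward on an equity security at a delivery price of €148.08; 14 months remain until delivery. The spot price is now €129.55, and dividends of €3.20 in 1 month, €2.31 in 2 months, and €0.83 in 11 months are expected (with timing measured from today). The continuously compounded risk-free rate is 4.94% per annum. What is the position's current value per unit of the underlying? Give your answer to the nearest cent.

PV(remaining dividends) I = 3.20·e^(−0.0494·1/12) + 2.31·e^(−0.0494·2/12) + 0.83·e^(−0.0494·11/12) = 6.2712
Current forward F = (S − I)·e^(rT) = (129.55 − 6.2712)·e^(0.0494·14/12) = 123.2788 × 1.059327 = 130.5926
Value (long) = (F − K)·e^(−rT) = (130.5926 − 148.08) × 0.943996 = -16.5080
Short position value = −(long value) = €16.51

€16.51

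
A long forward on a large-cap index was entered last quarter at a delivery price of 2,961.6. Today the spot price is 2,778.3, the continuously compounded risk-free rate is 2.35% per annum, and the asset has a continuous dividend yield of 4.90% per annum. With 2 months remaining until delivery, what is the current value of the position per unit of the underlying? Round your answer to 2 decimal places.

-194.32

Current fair forward for the remaining 2 months: F = S·e^((r − q)·T), (r − q) = 0.0235 − 0.0490 = -0.0255
F = 2778.3 · e^(-0.0255 × 2/12) = 2778.3 × 0.99575902 = 2766.5173
Value of long forward = (F − K)·e^(−rT) = (2766.5173 − 2961.6) · e^(−0.0235·2/12)
= -195.0827 × 0.99609099 = -194.32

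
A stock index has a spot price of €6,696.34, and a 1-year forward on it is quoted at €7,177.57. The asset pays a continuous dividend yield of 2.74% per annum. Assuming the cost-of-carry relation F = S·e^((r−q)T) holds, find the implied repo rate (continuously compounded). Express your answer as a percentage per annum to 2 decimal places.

9.68%

From F = S·e^((r−q)T): (r − q) = ln(F/S)/T
ln(7177.57/6696.34) = ln(1.071865) = 0.069400
(r − q) = 0.069400 / (12/12) = 0.069400
r = ln(F/S)/T + q = 0.069400 + 0.0274 = 0.096800
r = 9.68%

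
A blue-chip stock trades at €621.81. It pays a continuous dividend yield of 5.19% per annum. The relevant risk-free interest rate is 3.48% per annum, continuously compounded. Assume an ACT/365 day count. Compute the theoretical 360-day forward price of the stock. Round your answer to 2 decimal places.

F = S·e^((r − q)T) = 621.81 · e^((0.0348 − 0.0519) × 360/365)
= 621.81 · e^-0.016866 = 621.81 × 0.983275
F = €611.41

€611.41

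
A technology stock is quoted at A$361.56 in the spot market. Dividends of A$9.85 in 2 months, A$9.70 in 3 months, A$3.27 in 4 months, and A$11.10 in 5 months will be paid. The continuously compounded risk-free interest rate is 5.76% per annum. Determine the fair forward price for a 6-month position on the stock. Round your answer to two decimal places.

A$337.79

PV(dividends) I = 9.85·e^(−0.0576·2/12) + 9.70·e^(−0.0576·3/12) + 3.27·e^(−0.0576·4/12) + 11.10·e^(−0.0576·5/12)
I = 9.7559 + 9.5613 + 3.2078 + 10.8368 = 33.3618
F = (S − I)·e^(rT) = (361.56 − 33.3618) · e^(0.0576·6/12)
= 328.1982 · e^0.028800 = 328.1982 × 1.029219 = A$337.79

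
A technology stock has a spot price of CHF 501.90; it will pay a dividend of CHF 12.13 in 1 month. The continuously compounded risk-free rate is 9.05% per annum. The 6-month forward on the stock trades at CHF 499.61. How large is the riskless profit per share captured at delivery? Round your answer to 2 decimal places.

PV(dividends) I = 12.13·e^(−0.0905·1/12) = 12.0389
Fair forward F* = (S − I)·e^(rT) = (501.90 − 12.0389)·e^0.045250 = 489.8611 × 1.046289 = 512.5363
Market CHF 499.61 < fair 512.5363: forward underpriced → reverse cash-and-carry (short the stock, invest proceeds at r, pay the dividends, go long the forward).
Profit at T = |F_mkt − F*| = |499.61 − 512.5363| = CHF 12.93 per share

CHF 12.93 per share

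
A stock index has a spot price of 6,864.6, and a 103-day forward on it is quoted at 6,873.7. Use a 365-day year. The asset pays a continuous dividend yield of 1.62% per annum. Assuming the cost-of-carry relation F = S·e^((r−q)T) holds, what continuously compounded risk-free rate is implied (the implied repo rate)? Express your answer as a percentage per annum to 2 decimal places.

2.09%

From F = S·e^((r−q)T): (r − q) = ln(F/S)/T
ln(6873.7/6864.6) = ln(1.001326) = 0.001325
(r − q) = 0.001325 / (103/365) = 0.004695
r = ln(F/S)/T + q = 0.004695 + 0.0162 = 0.020895
r = 2.09%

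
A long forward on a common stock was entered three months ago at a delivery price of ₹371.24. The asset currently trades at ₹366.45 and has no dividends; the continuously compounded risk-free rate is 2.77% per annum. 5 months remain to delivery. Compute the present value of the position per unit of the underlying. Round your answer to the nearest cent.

Current fair forward for the remaining 5 months: F = S·e^(r·T), r = 0.0277
F = 366.45 · e^(0.0277 × 5/12) = 366.45 × 1.011609 = 370.7041
Value of long forward = (F − K)·e^(−rT) = (370.7041 − 371.24) · e^(−0.0277·5/12)
= -0.5359 × 0.988525 = -0.53

-₹0.53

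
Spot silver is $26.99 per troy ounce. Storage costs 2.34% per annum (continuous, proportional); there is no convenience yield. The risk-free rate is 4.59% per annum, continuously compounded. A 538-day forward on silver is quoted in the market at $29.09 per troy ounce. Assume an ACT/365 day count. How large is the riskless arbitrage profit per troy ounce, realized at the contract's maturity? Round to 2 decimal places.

$0.80 per troy ounce

Fair forward: F* = S·e^(carry·T), with carry = (r + u) = 0.0459 + 0.0234 = 0.0693
F* = 26.99 · e^(0.0693 × 538/365) = 26.99 · e^0.102146 = 26.99 × 1.107545 = $29.8926
Market $29.09 < fair $29.8926: forward underpriced → reverse cash-and-carry (short spot, go long the forward).
At maturity, profit = |F_mkt − F*| = |29.09 − 29.8926| = $0.80 per troy ounce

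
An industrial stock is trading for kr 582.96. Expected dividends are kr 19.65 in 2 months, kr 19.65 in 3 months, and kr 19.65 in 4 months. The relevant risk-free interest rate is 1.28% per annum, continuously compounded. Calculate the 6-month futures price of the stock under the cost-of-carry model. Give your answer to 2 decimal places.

kr 527.56

PV(dividends) I = 19.65·e^(−0.0128·2/12) + 19.65·e^(−0.0128·3/12) + 19.65·e^(−0.0128·4/12)
I = 19.6081 + 19.5872 + 19.5663 = 58.7616
F = (S − I)·e^(rT) = (582.96 − 58.7616) · e^(0.0128·6/12)
= 524.1984 · e^0.006400 = 524.1984 × 1.006421 = kr 527.56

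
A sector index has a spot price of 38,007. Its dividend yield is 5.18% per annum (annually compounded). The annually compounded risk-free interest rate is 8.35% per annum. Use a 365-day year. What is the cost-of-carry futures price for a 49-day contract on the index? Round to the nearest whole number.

F = S · (1+r)^T / (1+q)^T
= 38007 × 1.010824 / 1.006803 = 38007 × 1.003994
F = 38,159

38,159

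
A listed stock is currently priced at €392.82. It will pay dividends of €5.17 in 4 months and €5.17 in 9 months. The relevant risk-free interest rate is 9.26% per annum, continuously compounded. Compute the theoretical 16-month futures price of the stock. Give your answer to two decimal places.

PV(dividends) I = 5.17·e^(−0.0926·4/12) + 5.17·e^(−0.0926·9/12)
I = 5.0129 + 4.8231 = 9.8360
F = (S − I)·e^(rT) = (392.82 − 9.8360) · e^(0.0926·16/12)
= 382.9840 · e^0.123467 = 382.9840 × 1.131413 = €433.31

€433.31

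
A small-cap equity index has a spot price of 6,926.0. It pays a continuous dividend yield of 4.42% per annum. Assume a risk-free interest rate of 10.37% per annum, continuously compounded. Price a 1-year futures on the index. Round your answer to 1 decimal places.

7,350.6

F = S·e^((r − q)T) = 6926.0 · e^((0.1037 − 0.0442) × 1)
= 6926.0 · e^0.059500 = 6926.0 × 1.061306
F = 7,350.6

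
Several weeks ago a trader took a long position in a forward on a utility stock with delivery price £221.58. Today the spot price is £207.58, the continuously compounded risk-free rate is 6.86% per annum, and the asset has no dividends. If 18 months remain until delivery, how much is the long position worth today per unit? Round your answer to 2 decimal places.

£7.67

Current fair forward for the remaining 18 months: F = S·e^(r·T), r = 0.0686
F = 207.58 · e^(0.0686 × 18/12) = 207.58 × 1.108381 = 230.0777
Value of long forward = (F − K)·e^(−rT) = (230.0777 − 221.58) · e^(−0.0686·18/12)
= 8.4977 × 0.902217 = 7.67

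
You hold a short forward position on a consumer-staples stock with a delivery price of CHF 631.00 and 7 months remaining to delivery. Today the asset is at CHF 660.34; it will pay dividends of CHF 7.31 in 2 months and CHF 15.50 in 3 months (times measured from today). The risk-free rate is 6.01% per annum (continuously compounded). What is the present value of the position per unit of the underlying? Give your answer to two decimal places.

-CHF 28.57

PV(remaining dividends) I = 7.31·e^(−0.0601·2/12) + 15.50·e^(−0.0601·3/12) = 22.5060
Current forward F = (S − I)·e^(rT) = (660.34 − 22.5060)·e^(0.0601·7/12) = 637.8340 × 1.035680 = 660.5919
Value (long) = (F − K)·e^(−rT) = (660.5919 − 631.00) × 0.965549 = 28.5724
Short position value = −(long value) = -CHF 28.57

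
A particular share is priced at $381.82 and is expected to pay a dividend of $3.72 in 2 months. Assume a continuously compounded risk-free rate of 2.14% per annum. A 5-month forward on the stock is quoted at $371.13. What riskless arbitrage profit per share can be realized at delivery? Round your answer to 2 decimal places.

PV(dividends) I = 3.72·e^(−0.0214·2/12) = 3.7068
Fair forward F* = (S − I)·e^(rT) = (381.82 − 3.7068)·e^0.008917 = 378.1132 × 1.008957 = 381.5000
Market $371.13 < fair 381.5000: forward underpriced → reverse cash-and-carry (short the stock, invest proceeds at r, pay the dividends, go long the forward).
Profit at T = |F_mkt − F*| = |371.13 − 381.5000| = $10.37 per share

$10.37 per share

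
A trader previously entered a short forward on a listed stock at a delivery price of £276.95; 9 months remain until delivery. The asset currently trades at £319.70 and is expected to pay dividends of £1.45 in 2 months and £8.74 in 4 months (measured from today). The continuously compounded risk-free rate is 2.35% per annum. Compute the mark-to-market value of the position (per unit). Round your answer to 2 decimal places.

PV(remaining dividends) I = 1.45·e^(−0.0235·2/12) + 8.74·e^(−0.0235·4/12) = 10.1161
Current forward F = (S − I)·e^(rT) = (319.70 − 10.1161)·e^(0.0235·9/12) = 309.5839 × 1.017781 = 315.0886
Value (long) = (F − K)·e^(−rT) = (315.0886 − 276.95) × 0.982529 = 37.4723
Short position value = −(long value) = -£37.47

-£37.47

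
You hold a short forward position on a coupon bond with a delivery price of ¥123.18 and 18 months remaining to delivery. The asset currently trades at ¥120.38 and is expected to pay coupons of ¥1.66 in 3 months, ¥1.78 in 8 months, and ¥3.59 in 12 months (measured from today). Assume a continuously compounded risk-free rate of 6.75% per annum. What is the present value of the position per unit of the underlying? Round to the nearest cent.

PV(remaining coupons) I = 1.66·e^(−0.0675·3/12) + 1.78·e^(−0.0675·8/12) + 3.59·e^(−0.0675·12/12) = 6.6896
Current forward F = (S − I)·e^(rT) = (120.38 − 6.6896)·e^(0.0675·18/12) = 113.6904 × 1.106553 = 125.8045
Value (long) = (F − K)·e^(−rT) = (125.8045 − 123.18) × 0.903707 = 2.3718
Short position value = −(long value) = -¥2.37

-¥2.37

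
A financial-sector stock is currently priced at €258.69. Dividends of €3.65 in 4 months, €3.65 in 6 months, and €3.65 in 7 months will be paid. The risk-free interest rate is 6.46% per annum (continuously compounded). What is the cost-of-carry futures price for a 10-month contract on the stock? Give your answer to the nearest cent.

€261.79

PV(dividends) I = 3.65·e^(−0.0646·4/12) + 3.65·e^(−0.0646·6/12) + 3.65·e^(−0.0646·7/12)
I = 3.5722 + 3.5340 + 3.5150 = 10.6212
F = (S − I)·e^(rT) = (258.69 − 10.6212) · e^(0.0646·10/12)
= 248.0688 · e^0.053833 = 248.0688 × 1.055308 = €261.79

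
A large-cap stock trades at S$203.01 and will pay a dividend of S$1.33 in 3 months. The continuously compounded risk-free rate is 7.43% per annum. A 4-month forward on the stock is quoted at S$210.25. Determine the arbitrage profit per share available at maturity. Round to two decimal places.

S$3.49 per share

PV(dividends) I = 1.33·e^(−0.0743·3/12) = 1.3055
Fair forward F* = (S − I)·e^(rT) = (203.01 − 1.3055)·e^0.024767 = 201.7045 × 1.025076 = 206.7624
Market S$210.25 > fair 206.7624: forward overpriced → cash-and-carry (borrow at r, buy the stock and collect the dividends, short the forward).
Profit at T = |F_mkt − F*| = |210.25 − 206.7624| = S$3.49 per share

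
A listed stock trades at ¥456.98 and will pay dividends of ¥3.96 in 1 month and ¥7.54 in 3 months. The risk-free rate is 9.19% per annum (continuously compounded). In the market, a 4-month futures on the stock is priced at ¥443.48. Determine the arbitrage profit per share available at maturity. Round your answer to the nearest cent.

PV(dividends) I = 3.96·e^(−0.0919·1/12) + 7.54·e^(−0.0919·3/12) = 11.2985
Fair futures F* = (S − I)·e^(rT) = (456.98 − 11.2985)·e^0.030633 = 445.6815 × 1.031107 = 459.5453
Market ¥443.48 < fair 459.5453: forward underpriced → reverse cash-and-carry (short the stock, invest proceeds at r, pay the dividends, go long the forward).
Profit at T = |F_mkt − F*| = |443.48 − 459.5453| = ¥16.07 per share

¥16.07 per share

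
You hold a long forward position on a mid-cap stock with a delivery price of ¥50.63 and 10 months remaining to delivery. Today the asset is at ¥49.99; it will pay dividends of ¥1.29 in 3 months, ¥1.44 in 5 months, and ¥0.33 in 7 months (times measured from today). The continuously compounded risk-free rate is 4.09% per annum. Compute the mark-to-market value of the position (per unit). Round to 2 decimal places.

PV(remaining dividends) I = 1.29·e^(−0.0409·3/12) + 1.44·e^(−0.0409·5/12) + 0.33·e^(−0.0409·7/12) = 3.0148
Current forward F = (S − I)·e^(rT) = (49.99 − 3.0148)·e^(0.0409·10/12) = 46.9752 × 1.034671 = 48.6039
Value (long) = (F − K)·e^(−rT) = (48.6039 − 50.63) × 0.966491 = -1.9582
Value = -¥1.96

-¥1.96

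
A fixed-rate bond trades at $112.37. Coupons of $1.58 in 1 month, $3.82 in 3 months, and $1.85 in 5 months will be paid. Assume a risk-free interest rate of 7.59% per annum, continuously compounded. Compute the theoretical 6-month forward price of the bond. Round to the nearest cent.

PV(coupons) I = 1.58·e^(−0.0759·1/12) + 3.82·e^(−0.0759·3/12) + 1.85·e^(−0.0759·5/12)
I = 1.5700 + 3.7482 + 1.7924 = 7.1106
F = (S − I)·e^(rT) = (112.37 − 7.1106) · e^(0.0759·6/12)
= 105.2594 · e^0.037950 = 105.2594 × 1.038679 = $109.33

$109.33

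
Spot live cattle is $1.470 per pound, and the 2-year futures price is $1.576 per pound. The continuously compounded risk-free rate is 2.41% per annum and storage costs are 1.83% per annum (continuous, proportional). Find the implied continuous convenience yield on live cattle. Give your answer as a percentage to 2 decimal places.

F = S·e^((r+u−y)T) ⇒ (r+u−y) = ln(F/S)/T
ln(1.576/1.470) = 0.069628; /T ⇒ 0.034814
y = r + u − ln(F/S)/T = 0.0241 + 0.0183 − 0.034814 = 0.007586
y = 0.76%

0.76%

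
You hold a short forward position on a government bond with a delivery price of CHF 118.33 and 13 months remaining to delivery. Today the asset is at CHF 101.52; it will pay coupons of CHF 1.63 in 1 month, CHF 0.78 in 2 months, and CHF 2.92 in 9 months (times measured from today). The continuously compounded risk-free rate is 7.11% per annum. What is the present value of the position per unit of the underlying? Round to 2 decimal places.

CHF 13.20

PV(remaining coupons) I = 1.63·e^(−0.0711·1/12) + 0.78·e^(−0.0711·2/12) + 2.92·e^(−0.0711·9/12) = 5.1596
Current forward F = (S − I)·e^(rT) = (101.52 − 5.1596)·e^(0.0711·13/12) = 96.3604 × 1.080069 = 104.0759
Value (long) = (F − K)·e^(−rT) = (104.0759 − 118.33) × 0.925867 = -13.1974
Short position value = −(long value) = CHF 13.20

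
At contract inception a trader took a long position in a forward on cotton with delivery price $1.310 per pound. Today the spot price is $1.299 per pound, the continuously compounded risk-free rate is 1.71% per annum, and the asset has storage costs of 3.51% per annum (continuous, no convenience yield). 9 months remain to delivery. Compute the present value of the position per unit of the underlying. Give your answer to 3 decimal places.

$0.040 per pound

Current fair forward for the remaining 9 months: F = S·e^((r + u)·T), (r + u) = 0.0171 + 0.0351 = 0.0522
F = 1.299 · e^(0.0522 × 9/12) = 1.299 × 1.039926 = 1.3509
Value of long forward = (F − K)·e^(−rT) = (1.3509 − 1.310) · e^(−0.0171·9/12)
= 0.0409 × 0.987257 = 0.040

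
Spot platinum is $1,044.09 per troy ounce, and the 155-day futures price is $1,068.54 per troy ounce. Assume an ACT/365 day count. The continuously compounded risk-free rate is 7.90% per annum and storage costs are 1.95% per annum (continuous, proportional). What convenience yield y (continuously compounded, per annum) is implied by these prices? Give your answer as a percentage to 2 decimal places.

F = S·e^((r+u−y)T) ⇒ (r+u−y) = ln(F/S)/T
ln(1068.54/1044.09) = 0.023148; /T ⇒ 0.054510
y = r + u − ln(F/S)/T = 0.0790 + 0.0195 − 0.054510 = 0.043990
y = 4.40%

4.40%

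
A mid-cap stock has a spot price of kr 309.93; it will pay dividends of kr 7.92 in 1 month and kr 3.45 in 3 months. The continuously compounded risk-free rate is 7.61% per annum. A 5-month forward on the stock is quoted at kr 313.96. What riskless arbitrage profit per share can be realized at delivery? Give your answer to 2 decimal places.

PV(dividends) I = 7.92·e^(−0.0761·1/12) + 3.45·e^(−0.0761·3/12) = 11.2549
Fair forward F* = (S − I)·e^(rT) = (309.93 − 11.2549)·e^0.031708 = 298.6751 × 1.032216 = 308.2972
Market kr 313.96 > fair 308.2972: forward overpriced → cash-and-carry (borrow at r, buy the stock and collect the dividends, short the forward).
Profit at T = |F_mkt − F*| = |313.96 − 308.2972| = kr 5.66 per share

kr 5.66 per share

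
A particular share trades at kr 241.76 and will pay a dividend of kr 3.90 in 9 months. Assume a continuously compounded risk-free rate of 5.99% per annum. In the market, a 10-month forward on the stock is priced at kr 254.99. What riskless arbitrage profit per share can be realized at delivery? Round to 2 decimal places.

kr 4.78 per share

PV(dividends) I = 3.90·e^(−0.0599·9/12) = 3.7287
Fair forward F* = (S − I)·e^(rT) = (241.76 − 3.7287)·e^0.049917 = 238.0313 × 1.051184 = 250.2147
Market kr 254.99 > fair 250.2147: forward overpriced → cash-and-carry (borrow at r, buy the stock and collect the dividends, short the forward).
Profit at T = |F_mkt − F*| = |254.99 − 250.2147| = kr 4.78 per share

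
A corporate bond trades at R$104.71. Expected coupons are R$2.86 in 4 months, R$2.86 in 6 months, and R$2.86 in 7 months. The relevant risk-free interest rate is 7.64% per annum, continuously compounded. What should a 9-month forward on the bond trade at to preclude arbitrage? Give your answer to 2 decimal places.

PV(coupons) I = 2.86·e^(−0.0764·4/12) + 2.86·e^(−0.0764·6/12) + 2.86·e^(−0.0764·7/12)
I = 2.7881 + 2.7528 + 2.7353 = 8.2762
F = (S − I)·e^(rT) = (104.71 − 8.2762) · e^(0.0764·9/12)
= 96.4338 · e^0.057300 = 96.4338 × 1.058973 = R$102.12

R$102.12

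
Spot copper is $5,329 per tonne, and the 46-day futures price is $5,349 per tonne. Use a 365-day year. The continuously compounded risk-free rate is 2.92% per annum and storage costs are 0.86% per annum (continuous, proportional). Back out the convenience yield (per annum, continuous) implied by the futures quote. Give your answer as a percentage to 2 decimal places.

0.81%

F = S·e^((r+u−y)T) ⇒ (r+u−y) = ln(F/S)/T
ln(5349/5329) = 0.003746; /T ⇒ 0.029724
y = r + u − ln(F/S)/T = 0.0292 + 0.0086 − 0.029724 = 0.008076
y = 0.81%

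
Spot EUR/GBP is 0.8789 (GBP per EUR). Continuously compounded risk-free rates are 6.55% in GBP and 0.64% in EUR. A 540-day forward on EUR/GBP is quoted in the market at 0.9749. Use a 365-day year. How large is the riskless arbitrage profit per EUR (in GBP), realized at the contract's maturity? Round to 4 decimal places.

0.0157 per EUR (in GBP)

Fair forward: F* = S·e^(carry·T), with carry = (r_GBP − r_EUR) = 0.0655 − 0.0064 = 0.0591
F* = 0.8789 · e^(0.0591 × 540/365) = 0.8789 · e^0.087436 = 0.8789 × 1.091372 = 0.9592
Market 0.9749 > fair 0.9592: forward overpriced → cash-and-carry (buy spot, short the forward).
At maturity, profit = |F_mkt − F*| = |0.9749 − 0.9592| = 0.0157 per EUR (in GBP)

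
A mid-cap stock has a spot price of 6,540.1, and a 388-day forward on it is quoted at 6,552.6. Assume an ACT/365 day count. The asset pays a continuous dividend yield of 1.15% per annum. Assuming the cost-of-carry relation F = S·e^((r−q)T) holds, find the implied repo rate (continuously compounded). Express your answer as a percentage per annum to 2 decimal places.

From F = S·e^((r−q)T): (r − q) = ln(F/S)/T
ln(6552.6/6540.1) = ln(1.001911) = 0.001909
(r − q) = 0.001909 / (388/365) = 0.001796
r = ln(F/S)/T + q = 0.001796 + 0.0115 = 0.013296
r = 1.33%

1.33%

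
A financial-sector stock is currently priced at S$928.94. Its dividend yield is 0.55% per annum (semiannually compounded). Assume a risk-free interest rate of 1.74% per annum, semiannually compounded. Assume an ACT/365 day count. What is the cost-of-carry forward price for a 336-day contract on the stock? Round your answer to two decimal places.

F = S · (1+r/2)^(2T) / (1+q/2)^(2T)
= 928.94 × 1.016076 / 1.005069 = 928.94 × 1.010951
F = S$939.11

S$939.11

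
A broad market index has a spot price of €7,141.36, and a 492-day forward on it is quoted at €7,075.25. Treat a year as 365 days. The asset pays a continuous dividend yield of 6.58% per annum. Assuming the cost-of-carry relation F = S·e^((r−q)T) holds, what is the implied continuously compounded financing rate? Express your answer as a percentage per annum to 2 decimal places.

From F = S·e^((r−q)T): (r − q) = ln(F/S)/T
ln(7075.25/7141.36) = ln(0.990743) = -0.009300
(r − q) = -0.009300 / (492/365) = -0.006899
r = ln(F/S)/T + q = -0.006899 + 0.0658 = 0.058901
r = 5.89%

5.89%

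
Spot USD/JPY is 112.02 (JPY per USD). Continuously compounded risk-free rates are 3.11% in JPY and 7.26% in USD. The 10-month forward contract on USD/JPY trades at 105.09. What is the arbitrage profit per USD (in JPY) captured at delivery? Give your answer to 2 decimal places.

Fair forward: F* = S·e^(carry·T), with carry = (r_JPY − r_USD) = 0.0311 − 0.0726 = -0.0415
F* = 112.02 · e^(-0.0415 × 10/12) = 112.02 · e^-0.034583 = 112.02 × 0.966008 = 108.2122
Market 105.09 < fair 108.2122: forward underpriced → reverse cash-and-carry (short spot, go long the forward).
At maturity, profit = |F_mkt − F*| = |105.09 − 108.2122| = 3.12 per USD (in JPY)

3.12 per USD (in JPY)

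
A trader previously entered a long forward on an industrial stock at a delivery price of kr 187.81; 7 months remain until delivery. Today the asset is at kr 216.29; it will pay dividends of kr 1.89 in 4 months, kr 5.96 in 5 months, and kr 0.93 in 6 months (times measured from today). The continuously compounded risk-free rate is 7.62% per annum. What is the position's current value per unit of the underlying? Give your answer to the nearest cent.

PV(remaining dividends) I = 1.89·e^(−0.0762·4/12) + 5.96·e^(−0.0762·5/12) + 0.93·e^(−0.0762·6/12) = 8.5116
Current forward F = (S − I)·e^(rT) = (216.29 − 8.5116)·e^(0.0762·7/12) = 207.7784 × 1.045453 = 217.2226
Value (long) = (F − K)·e^(−rT) = (217.2226 − 187.81) × 0.956523 = 28.1338
Value = kr 28.13

kr 28.13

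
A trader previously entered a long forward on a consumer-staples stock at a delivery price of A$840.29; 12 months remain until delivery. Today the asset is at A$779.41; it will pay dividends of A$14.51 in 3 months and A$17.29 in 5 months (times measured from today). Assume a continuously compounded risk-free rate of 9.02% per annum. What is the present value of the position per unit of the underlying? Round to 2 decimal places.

PV(remaining dividends) I = 14.51·e^(−0.0902·3/12) + 17.29·e^(−0.0902·5/12) = 30.8387
Current forward F = (S − I)·e^(rT) = (779.41 − 30.8387)·e^(0.0902·12/12) = 748.5713 × 1.094393 = 819.2312
Value (long) = (F − K)·e^(−rT) = (819.2312 − 840.29) × 0.913748 = -19.2424
Value = -A$19.24

-A$19.24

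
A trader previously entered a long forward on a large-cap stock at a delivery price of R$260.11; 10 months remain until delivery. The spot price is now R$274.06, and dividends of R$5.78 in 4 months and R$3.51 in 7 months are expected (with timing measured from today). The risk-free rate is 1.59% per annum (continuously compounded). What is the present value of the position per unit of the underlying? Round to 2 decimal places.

PV(remaining dividends) I = 5.78·e^(−0.0159·4/12) + 3.51·e^(−0.0159·7/12) = 9.2270
Current forward F = (S − I)·e^(rT) = (274.06 − 9.2270)·e^(0.0159·10/12) = 264.8330 × 1.013338 = 268.3653
Value (long) = (F − K)·e^(−rT) = (268.3653 − 260.11) × 0.986837 = 8.1466
Value = R$8.15

R$8.15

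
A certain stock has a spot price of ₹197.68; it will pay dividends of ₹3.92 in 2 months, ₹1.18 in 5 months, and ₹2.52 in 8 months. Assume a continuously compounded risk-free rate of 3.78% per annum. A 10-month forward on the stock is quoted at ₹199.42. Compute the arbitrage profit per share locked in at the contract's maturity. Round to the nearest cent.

PV(dividends) I = 3.92·e^(−0.0378·2/12) + 1.18·e^(−0.0378·5/12) + 2.52·e^(−0.0378·8/12) = 7.5142
Fair forward F* = (S − I)·e^(rT) = (197.68 − 7.5142)·e^0.031500 = 190.1658 × 1.032001 = 196.2513
Market ₹199.42 > fair 196.2513: forward overpriced → cash-and-carry (borrow at r, buy the stock and collect the dividends, short the forward).
Profit at T = |F_mkt − F*| = |199.42 − 196.2513| = ₹3.17 per share

₹3.17 per share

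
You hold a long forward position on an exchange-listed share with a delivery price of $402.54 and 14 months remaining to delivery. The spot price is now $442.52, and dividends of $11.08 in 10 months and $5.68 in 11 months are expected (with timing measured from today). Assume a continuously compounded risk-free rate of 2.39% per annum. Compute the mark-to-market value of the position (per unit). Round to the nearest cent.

PV(remaining dividends) I = 11.08·e^(−0.0239·10/12) + 5.68·e^(−0.0239·11/12) = 16.4184
Current forward F = (S − I)·e^(rT) = (442.52 − 16.4184)·e^(0.0239·14/12) = 426.1016 × 1.028276 = 438.1500
Value (long) = (F − K)·e^(−rT) = (438.1500 − 402.54) × 0.972502 = 34.6308
Value = $34.63

$34.63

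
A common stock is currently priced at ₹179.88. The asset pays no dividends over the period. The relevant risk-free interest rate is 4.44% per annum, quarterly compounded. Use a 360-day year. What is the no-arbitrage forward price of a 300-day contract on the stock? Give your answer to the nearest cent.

₹186.62

F = S · (1+r/4)^(4T)
= 179.88 × 1.037482
F = ₹186.62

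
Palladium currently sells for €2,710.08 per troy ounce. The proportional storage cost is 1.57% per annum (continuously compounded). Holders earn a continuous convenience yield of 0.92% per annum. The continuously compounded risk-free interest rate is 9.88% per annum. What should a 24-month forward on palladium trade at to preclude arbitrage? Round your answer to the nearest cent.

Net carry = r + u − y = 0.0988 + 0.0157 − 0.0092 = 0.1053
F = S·e^((r+u−y)T) = 2710.08 · e^(0.1053 × 24/12) = 2710.08 · e^0.21060000
= 2710.08 × 1.23441849 = €3,345.37 per troy ounce

€3,345.37 per troy ounce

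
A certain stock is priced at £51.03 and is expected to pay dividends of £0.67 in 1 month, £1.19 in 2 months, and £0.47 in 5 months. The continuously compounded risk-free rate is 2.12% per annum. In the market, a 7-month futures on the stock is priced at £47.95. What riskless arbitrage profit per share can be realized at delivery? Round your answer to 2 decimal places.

PV(dividends) I = 0.67·e^(−0.0212·1/12) + 1.19·e^(−0.0212·2/12) + 0.47·e^(−0.0212·5/12) = 2.3205
Fair futures F* = (S − I)·e^(rT) = (51.03 − 2.3205)·e^0.012367 = 48.7095 × 1.012444 = 49.3156
Market £47.95 < fair 49.3156: forward underpriced → reverse cash-and-carry (short the stock, invest proceeds at r, pay the dividends, go long the forward).
Profit at T = |F_mkt − F*| = |47.95 − 49.3156| = £1.37 per share

£1.37 per share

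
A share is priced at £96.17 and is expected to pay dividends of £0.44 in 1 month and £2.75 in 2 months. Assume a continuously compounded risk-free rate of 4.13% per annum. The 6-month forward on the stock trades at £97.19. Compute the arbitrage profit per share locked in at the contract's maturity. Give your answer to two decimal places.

£2.25 per share

PV(dividends) I = 0.44·e^(−0.0413·1/12) + 2.75·e^(−0.0413·2/12) = 3.1696
Fair forward F* = (S − I)·e^(rT) = (96.17 − 3.1696)·e^0.020650 = 93.0004 × 1.020865 = 94.9409
Market £97.19 > fair 94.9409: forward overpriced → cash-and-carry (borrow at r, buy the stock and collect the dividends, short the forward).
Profit at T = |F_mkt − F*| = |97.19 − 94.9409| = £2.25 per share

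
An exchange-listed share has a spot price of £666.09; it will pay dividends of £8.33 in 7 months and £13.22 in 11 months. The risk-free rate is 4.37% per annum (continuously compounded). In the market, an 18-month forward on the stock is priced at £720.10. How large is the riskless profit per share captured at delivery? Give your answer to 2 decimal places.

£31.12 per share

PV(dividends) I = 8.33·e^(−0.0437·7/12) + 13.22·e^(−0.0437·11/12) = 20.8212
Fair forward F* = (S − I)·e^(rT) = (666.09 − 20.8212)·e^0.065550 = 645.2688 × 1.067746 = 688.9832
Market £720.10 > fair 688.9832: forward overpriced → cash-and-carry (borrow at r, buy the stock and collect the dividends, short the forward).
Profit at T = |F_mkt − F*| = |720.10 − 688.9832| = £31.12 per share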